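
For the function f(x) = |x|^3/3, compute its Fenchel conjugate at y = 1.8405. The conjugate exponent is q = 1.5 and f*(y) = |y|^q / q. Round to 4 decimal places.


The conjugate exponent q satisfies 1/p + 1/q = 1.
p = 3, so q = 3/(3 - 1) = 1.5
|y|^q = 1.8405^1.5 = 2.4969
f*(1.8405) = 2.4969 / 1.5 = 1.6646


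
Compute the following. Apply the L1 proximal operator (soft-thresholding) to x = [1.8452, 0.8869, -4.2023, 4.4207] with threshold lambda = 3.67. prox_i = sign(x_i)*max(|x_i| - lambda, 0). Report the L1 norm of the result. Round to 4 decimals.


Soft-thresholding with lambda = 3.67:
prox(1.8452) = sign(1.8452)*max(|1.8452| - 3.67, 0) = 0.0
prox(0.8869) = sign(0.8869)*max(|0.8869| - 3.67, 0) = 0.0
prox(-4.2023) = sign(-4.2023)*max(|-4.2023| - 3.67, 0) = -0.5323
prox(4.4207) = sign(4.4207)*max(|4.4207| - 3.67, 0) = 0.7507
prox(x) = [0.0, 0.0, -0.5323, 0.7507]
||prox(x)||_1 = 0.0 + 0.0 + 0.5323 + 0.7507 = 1.283


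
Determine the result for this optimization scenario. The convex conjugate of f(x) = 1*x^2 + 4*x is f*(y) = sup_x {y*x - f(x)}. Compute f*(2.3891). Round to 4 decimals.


f*(y) = sup_x {y*x - a*x^2 - b*x} = sup_x {(y-b)*x - a*x^2}
FOC: (y - b) - 2a*x = 0 => x* = (y - b)/(2a)
x* = (2.3891 - 4)/(2*1) = -0.8055
f*(2.3891) = (y-b)^2/(4a) = (2.3891 - 4)^2/(4*1)
= 2.595/4 = 0.6487


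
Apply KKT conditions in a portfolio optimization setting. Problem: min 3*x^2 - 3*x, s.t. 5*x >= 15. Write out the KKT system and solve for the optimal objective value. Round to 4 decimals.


Step 1: Try lambda = 0 (constraint inactive).
x_unc = 3/(2*3) = 0.5
Check: 5*0.5 = 2.5 < 15 -- violated!
Step 2: Constraint must be active: 5*x = 15
x* = 15/5 = 3.0
lambda = (2*3*3.0 - 3)/5 = 3.0
Step 3: Compute optimal value.
f(x*) = 3*3.0^2 - 3*3.0 = 18.0


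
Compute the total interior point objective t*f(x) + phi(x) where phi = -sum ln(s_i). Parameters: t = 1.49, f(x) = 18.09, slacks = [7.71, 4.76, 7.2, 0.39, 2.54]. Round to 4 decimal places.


Step 1: Compute log-barrier.
ln values: [2.0425, 1.5602, 1.9741, -0.9416, 0.9322]
phi = -(2.0425 + 1.5602 + 1.9741 - 0.9416 + 0.9322) = -5.5674
Step 2: Compute augmented objective.
t*f(x) = 1.49*18.09 = 26.9541
Total = 26.9541 - 5.5674 = 21.3867


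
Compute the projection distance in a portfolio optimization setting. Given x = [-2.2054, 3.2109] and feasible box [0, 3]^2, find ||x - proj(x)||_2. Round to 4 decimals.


Project each component onto [0, 3].
clip(-2.2054) = 0.0, clip(3.2109) = 3.0
Projection = [0.0, 3.0]
Squared diffs: [4.8638, 0.0445]
Distance = sqrt(4.9083) = 2.2155


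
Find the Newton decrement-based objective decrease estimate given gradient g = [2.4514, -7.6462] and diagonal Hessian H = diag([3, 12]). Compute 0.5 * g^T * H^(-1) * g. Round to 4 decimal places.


Step 1: H is diagonal, so H^(-1) * g = [0.8171, -0.6372].
Step 2: g^T H^(-1) g = sum_i g_i^2 / H_ii
  = (2.4514)^2/3 + (-7.6462)^2/12
  = 2.0031 + 4.872 = 6.8752
Step 3: Objective decrease = 0.5 * g^T H^(-1) g = 3.4376


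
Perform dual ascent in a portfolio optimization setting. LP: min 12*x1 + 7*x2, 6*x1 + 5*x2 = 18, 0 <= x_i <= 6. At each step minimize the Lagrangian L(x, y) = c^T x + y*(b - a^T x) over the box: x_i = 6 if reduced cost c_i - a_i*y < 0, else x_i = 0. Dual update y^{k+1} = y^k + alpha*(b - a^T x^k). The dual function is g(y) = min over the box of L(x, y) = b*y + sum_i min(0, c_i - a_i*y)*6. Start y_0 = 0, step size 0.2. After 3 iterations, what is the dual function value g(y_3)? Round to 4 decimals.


Dual ascent for LP: min 12*x1 + 7*x2, 6*x1 + 5*x2 = 18, 0 <= x_i <= 6
Step 1: y^k = 0.0, reduced costs: (12.0, 7.0)
  x^k = (0.0, 0.0), subgradient = b - a^T x = 18.0
  y^{k+1} = 0.0 + 0.2*18.0 = 3.6
Step 2: y^k = 3.6, reduced costs: (-9.6, -11.0)
  x^k = (6.0, 6.0), subgradient = b - a^T x = -48.0
  y^{k+1} = 3.6 + 0.2*-48.0 = -6.0
Step 3: y^k = -6.0, reduced costs: (48.0, 37.0)
  x^k = (0.0, 0.0), subgradient = b - a^T x = 18.0
  y^{k+1} = -6.0 + 0.2*18.0 = -2.4
Dual objective at y_3 = -2.4: reduced costs (26.4, 19.0), box minimizer x = (0.0, 0.0)
g(y_3) = b*y + (c1 - a1*y)*x1 + (c2 - a2*y)*x2 = 18*(-2.4) + 26.4*0.0 + 19.0*0.0 = -43.2 + 0.0 + 0.0 = -43.2


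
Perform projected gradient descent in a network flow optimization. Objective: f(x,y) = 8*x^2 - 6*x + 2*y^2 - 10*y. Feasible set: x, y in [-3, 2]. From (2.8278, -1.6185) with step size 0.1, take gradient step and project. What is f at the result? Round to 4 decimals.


Step 1: Compute gradient at (2.8278, -1.6185).
grad_x = 2*8*2.8278 - 6 = 39.2448
grad_y = 2*2*-1.6185 - 10 = -16.474
Step 2: Gradient step.
x_raw = 2.8278 - 0.1*39.2448 = -1.0967
y_raw = -1.6185 - 0.1*-16.474 = 0.0289
Step 3: Project onto [-3, 2].
x_proj = clip(-1.0967) = -1.0967
y_proj = clip(0.0289) = 0.0289
Step 4: Evaluate f.
f(-1.0967, 0.0289) = 15.9144


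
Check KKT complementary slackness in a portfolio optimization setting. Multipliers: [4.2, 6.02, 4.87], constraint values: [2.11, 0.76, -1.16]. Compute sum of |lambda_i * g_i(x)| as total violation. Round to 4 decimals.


KKT complementary slackness check:
lambda_1 * g_1 = 4.2 * 2.11 = 8.862
lambda_2 * g_2 = 6.02 * 0.76 = 4.5752
lambda_3 * g_3 = 4.87 * -1.16 = -5.6492
Total violation = 8.862 + 4.5752 + 5.6492 = 19.0864


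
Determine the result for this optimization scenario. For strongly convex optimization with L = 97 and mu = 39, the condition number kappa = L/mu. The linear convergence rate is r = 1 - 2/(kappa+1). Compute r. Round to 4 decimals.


Step 1: Compute the condition number.
kappa = L/mu = 97/39 = 2.4872
Step 2: Compute the convergence rate.
r = 1 - 2/(kappa + 1) = 1 - 2*mu/(L + mu) = (L - mu)/(L + mu) = 58/136 = 0.4265


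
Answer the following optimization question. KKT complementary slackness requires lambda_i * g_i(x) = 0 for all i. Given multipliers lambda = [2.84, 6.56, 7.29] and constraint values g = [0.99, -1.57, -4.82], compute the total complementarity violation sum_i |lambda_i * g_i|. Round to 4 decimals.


KKT complementary slackness check:
lambda_1 * g_1 = 2.84 * 0.99 = 2.8116
lambda_2 * g_2 = 6.56 * -1.57 = -10.2992
lambda_3 * g_3 = 7.29 * -4.82 = -35.1378
Total violation = 2.8116 + 10.2992 + 35.1378 = 48.2486


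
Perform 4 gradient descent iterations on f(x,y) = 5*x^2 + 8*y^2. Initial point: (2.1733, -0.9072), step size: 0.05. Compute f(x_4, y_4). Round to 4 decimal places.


Gradient descent on f(x,y) = 5*x^2 + 8*y^2.
Starting point: (2.1733, -0.9072), alpha = 0.05
Step 1: grad_x = 2*5*2.1733 = 21.733, grad_y = 2*8*-0.9072 = -14.5152
  x_1 = 2.1733 - 0.05*21.733 = 1.0867
  y_1 = -0.9072 - 0.05*-14.5152 = -0.1814
Step 2: grad_x = 2*5*1.0867 = 10.8665, grad_y = 2*8*-0.1814 = -2.903
  x_2 = 1.0867 - 0.05*10.8665 = 0.5433
  y_2 = -0.1814 - 0.05*-2.903 = -0.0363
Step 3: grad_x = 2*5*0.5433 = 5.4333, grad_y = 2*8*-0.0363 = -0.5806
  x_3 = 0.5433 - 0.05*5.4333 = 0.2717
  y_3 = -0.0363 - 0.05*-0.5806 = -0.0073
Step 4: grad_x = 2*5*0.2717 = 2.7166, grad_y = 2*8*-0.0073 = -0.1161
  x_4 = 0.2717 - 0.05*2.7166 = 0.1358
  y_4 = -0.0073 - 0.05*-0.1161 = -0.0015
f(0.1358, -0.0015) = 5*0.1358^2 + 8*(-0.0015)^2 = 0.0923


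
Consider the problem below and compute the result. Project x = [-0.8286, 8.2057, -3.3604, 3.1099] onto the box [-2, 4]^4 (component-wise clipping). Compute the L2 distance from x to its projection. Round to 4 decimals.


Project each component onto [-2, 4].
clip(-0.8286) = -0.8286, clip(8.2057) = 4.0, clip(-3.3604) = -2.0, clip(3.1099) = 3.1099
Projection = [-0.8286, 4.0, -2.0, 3.1099]
Squared diffs: [0.0, 17.6879, 1.8507, 0.0]
Distance = sqrt(19.5386) = 4.4202


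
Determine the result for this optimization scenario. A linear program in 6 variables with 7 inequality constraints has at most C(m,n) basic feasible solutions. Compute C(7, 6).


Each vertex corresponds to some choice of n active constraints out of m, so the number of vertices is at most C(m, n) = m! / (n!(m-n)!).
m = 7, n = 6
Numerator: 7 * 6 * 5 * 4 * 3 * 2
Denominator: 6! = 720
C(7, 6) = 7


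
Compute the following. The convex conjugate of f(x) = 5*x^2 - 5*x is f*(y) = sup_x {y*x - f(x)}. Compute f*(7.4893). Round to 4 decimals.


f*(y) = sup_x {y*x - a*x^2 - b*x} = sup_x {(y-b)*x - a*x^2}
FOC: (y - b) - 2a*x = 0 => x* = (y - b)/(2a)
x* = (7.4893 + 5)/(2*5) = 1.2489
f*(7.4893) = (y-b)^2/(4a) = (7.4893 + 5)^2/(4*5)
= 155.9826/20 = 7.7991


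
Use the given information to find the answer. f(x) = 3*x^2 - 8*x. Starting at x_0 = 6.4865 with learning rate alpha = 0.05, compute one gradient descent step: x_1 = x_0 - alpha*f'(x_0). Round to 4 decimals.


We compute the gradient at x_0 and apply the update.
f'(x) = 6*x - 8
f'(6.4865) = 6*6.4865 - 8 = 30.919
x_1 = 6.4865 - 0.05*30.919 = 4.9406


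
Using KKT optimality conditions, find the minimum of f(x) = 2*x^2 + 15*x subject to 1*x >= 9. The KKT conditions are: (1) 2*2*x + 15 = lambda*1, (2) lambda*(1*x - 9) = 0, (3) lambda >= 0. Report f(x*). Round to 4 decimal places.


Step 1: Try lambda = 0 (constraint inactive).
x_unc = -15/(2*2) = -3.75
Check: 1*-3.75 = -3.75 < 9 -- violated!
Step 2: Constraint must be active: 1*x = 9
x* = 9/1 = 9.0
lambda = (2*2*9.0 + 15)/1 = 51.0
Step 3: Compute optimal value.
f(x*) = 2*9.0^2 + 15*9.0 = 297.0


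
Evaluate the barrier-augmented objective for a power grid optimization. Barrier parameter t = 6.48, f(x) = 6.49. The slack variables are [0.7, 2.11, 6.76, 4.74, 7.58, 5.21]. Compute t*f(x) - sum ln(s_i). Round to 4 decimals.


Step 1: Compute log-barrier.
ln values: [-0.3567, 0.7467, 1.911, 1.556, 2.0255, 1.6506]
phi = -(-0.3567 + 0.7467 + 1.911 + 1.556 + 2.0255 + 1.6506) = -7.5332
Step 2: Compute augmented objective.
t*f(x) = 6.48*6.49 = 42.0552
Total = 42.0552 - 7.5332 = 34.522


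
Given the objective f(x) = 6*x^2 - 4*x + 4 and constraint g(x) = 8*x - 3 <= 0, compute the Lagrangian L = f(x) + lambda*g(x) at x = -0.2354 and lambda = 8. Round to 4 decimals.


Step 1: Evaluate f(x).
f(-0.2354) = 6*(-0.2354)^2 - 4*(-0.2354) + 4 = 5.2741
Step 2: Evaluate g(x).
g(-0.2354) = 8*-0.2354 - 3 = -4.8832
Step 3: Compute Lagrangian.
L = 5.2741 + 8*-4.8832 = -33.7915


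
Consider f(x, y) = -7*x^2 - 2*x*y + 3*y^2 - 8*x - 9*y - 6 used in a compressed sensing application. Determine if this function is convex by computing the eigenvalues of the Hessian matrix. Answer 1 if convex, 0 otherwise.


The Hessian of f(x,y) = -7*x^2 - 2*x*y + 3*y^2 - 8*x - 9*y - 6 is:
H = [[-14, -2], [-2, 6]]
Trace = -14 + 6 = -8
Determinant = -14*6 - (-2)^2 = -88
Discriminant = (-8)^2 - 4*-88 = 416.0
Eigenvalues: lambda_1 = -14.198, lambda_2 = 6.198
The function is not convex.

0


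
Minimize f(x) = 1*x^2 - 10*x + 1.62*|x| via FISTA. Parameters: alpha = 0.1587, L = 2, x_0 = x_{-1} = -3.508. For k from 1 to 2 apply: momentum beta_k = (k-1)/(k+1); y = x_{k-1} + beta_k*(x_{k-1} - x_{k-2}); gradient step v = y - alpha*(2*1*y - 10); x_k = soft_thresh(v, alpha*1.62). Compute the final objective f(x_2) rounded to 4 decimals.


FISTA on f(x) = 1*x^2 - 10*x + 1.62*|x|
L = 2, alpha = 0.1587
Iteration 1: beta = 0.0, y = -3.508 + 0.0*(-3.508 + 3.508) = -3.508
  grad(y) = -17.016, v = y - alpha*grad = -0.8076
  prox(v) = soft_thresh(-0.8076, 0.2571) = -0.5505
Iteration 2: beta = 0.3333, y = -0.5505 + 0.3333*(-0.5505 + 3.508) = 0.4354
  grad(y) = -9.1292, v = y - alpha*grad = 1.8842
  prox(v) = soft_thresh(1.8842, 0.2571) = 1.6271
f(x_2) = 1*1.6271^2 - 10*1.6271 + 1.62*|1.6271| = -10.9876


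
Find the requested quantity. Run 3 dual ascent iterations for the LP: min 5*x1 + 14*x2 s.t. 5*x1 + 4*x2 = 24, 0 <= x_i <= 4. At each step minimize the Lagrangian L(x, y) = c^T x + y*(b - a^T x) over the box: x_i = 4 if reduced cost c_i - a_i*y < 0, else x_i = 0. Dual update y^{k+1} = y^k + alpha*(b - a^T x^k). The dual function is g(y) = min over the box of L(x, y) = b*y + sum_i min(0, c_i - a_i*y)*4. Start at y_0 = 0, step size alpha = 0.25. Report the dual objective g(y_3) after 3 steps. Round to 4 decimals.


Dual ascent for LP: min 5*x1 + 14*x2, 5*x1 + 4*x2 = 24, 0 <= x_i <= 4
Step 1: y^k = 0.0, reduced costs: (5.0, 14.0)
  x^k = (0.0, 0.0), subgradient = b - a^T x = 24.0
  y^{k+1} = 0.0 + 0.25*24.0 = 6.0
Step 2: y^k = 6.0, reduced costs: (-25.0, -10.0)
  x^k = (4.0, 4.0), subgradient = b - a^T x = -12.0
  y^{k+1} = 6.0 + 0.25*-12.0 = 3.0
Step 3: y^k = 3.0, reduced costs: (-10.0, 2.0)
  x^k = (4.0, 0.0), subgradient = b - a^T x = 4.0
  y^{k+1} = 3.0 + 0.25*4.0 = 4.0
Dual objective at y_3 = 4.0: reduced costs (-15.0, -2.0), box minimizer x = (4.0, 4.0)
g(y_3) = b*y + (c1 - a1*y)*x1 + (c2 - a2*y)*x2 = 24*4.0 + (-15.0)*4.0 + (-2.0)*4.0 = 96.0 - 60.0 - 8.0 = 28.0


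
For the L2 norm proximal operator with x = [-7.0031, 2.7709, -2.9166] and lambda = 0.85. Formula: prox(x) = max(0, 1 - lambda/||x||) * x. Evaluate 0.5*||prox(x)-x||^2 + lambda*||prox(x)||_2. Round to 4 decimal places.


Step 1: Compute ||x||.
||x|| = 8.0764
Step 2: Compute scaling factor.
scale = max(0, 1 - 0.85/8.0764) = 0.8948
Step 3: prox(x) = [-6.2661, 2.4793, -2.6096]
||prox(x)|| = 7.2264
Step 4: Proximal objective.
0.5*||prox-x||^2 = 0.3613
lambda*||prox|| = 6.1424
Total = 6.5037


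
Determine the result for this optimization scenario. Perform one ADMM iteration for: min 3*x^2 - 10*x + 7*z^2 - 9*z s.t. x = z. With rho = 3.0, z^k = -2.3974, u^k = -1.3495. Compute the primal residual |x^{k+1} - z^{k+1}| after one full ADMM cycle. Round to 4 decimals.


ADMM iteration with rho = 3.0, z^k = -2.3974, u^k = -1.3495
Step 1: x-update.
Minimize 3*x^2 - 10*x + (3.0/2)*(x + 2.3974 - 1.3495)^2
FOC: (2*3 + 3.0)*x = 10 + 3.0*(-2.3974 + 1.3495)
x^{k+1} = 0.7618
Step 2: z-update.
Minimize 7*z^2 - 9*z + (3.0/2)*(0.7618 - z - 1.3495)^2
FOC: (2*7 + 3.0)*z = 9 + 3.0*(0.7618 - 1.3495)
z^{k+1} = 0.4257
Step 3: u-update.
u^{k+1} = -1.3495 + 0.7618 - 0.4257 = -1.0134
Step 4: Primal residual = |0.7618 - 0.4257| = 0.3361


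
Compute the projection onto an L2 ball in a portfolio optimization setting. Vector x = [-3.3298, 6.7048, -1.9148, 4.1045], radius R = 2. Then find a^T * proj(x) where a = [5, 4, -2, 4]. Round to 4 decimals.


Step 1: Compute ||x|| (intermediates to 6 decimals).
||x|| = sqrt((-3.3298)^2 + 6.7048^2 + (-1.9148)^2 + 4.1045^2) = 8.749588
Step 2: Project.
Since ||x|| > R, scale = R/||x|| = 2/8.749588 = 0.228582, proj(x) = scale * x
proj(x) = [-0.761132, 1.532597, -0.437689, 0.938215]
Step 3: Dot product.
a^T * proj(x) = 5*(-0.761132) + 4*1.532597 - 2*(-0.437689) + 4*0.938215 = 6.953


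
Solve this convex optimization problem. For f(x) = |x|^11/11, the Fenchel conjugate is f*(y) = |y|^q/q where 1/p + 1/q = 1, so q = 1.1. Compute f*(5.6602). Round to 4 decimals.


The conjugate exponent q satisfies 1/p + 1/q = 1.
p = 11, so q = 11/(11 - 1) = 1.1
|y|^q = 5.6602^1.1 = 6.7315
f*(5.6602) = 6.7315 / 1.1 = 6.1196


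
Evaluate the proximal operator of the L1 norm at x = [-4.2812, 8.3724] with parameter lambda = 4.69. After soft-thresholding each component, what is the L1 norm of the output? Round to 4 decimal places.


Soft-thresholding with lambda = 4.69:
prox(-4.2812) = sign(-4.2812)*max(|-4.2812| - 4.69, 0) = 0.0
prox(8.3724) = sign(8.3724)*max(|8.3724| - 4.69, 0) = 3.6824
prox(x) = [0.0, 3.6824]
||prox(x)||_1 = 0.0 + 3.6824 = 3.6824


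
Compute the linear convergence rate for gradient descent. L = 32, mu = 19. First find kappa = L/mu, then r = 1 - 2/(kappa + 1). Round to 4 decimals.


Step 1: Compute the condition number.
kappa = L/mu = 32/19 = 1.6842
Step 2: Compute the convergence rate.
r = 1 - 2/(kappa + 1) = 1 - 2*mu/(L + mu) = (L - mu)/(L + mu) = 13/51 = 0.2549


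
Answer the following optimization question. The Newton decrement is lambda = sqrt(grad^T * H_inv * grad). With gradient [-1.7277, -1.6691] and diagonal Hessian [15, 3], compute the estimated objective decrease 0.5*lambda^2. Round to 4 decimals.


Step 1: H is diagonal, so H^(-1) * g = [-0.1152, -0.5564].
Step 2: g^T H^(-1) g = sum_i g_i^2 / H_ii
  = (-1.7277)^2/15 + (-1.6691)^2/3
  = 0.199 + 0.9286 = 1.1276
Step 3: Objective decrease = 0.5 * g^T H^(-1) g = 0.5638


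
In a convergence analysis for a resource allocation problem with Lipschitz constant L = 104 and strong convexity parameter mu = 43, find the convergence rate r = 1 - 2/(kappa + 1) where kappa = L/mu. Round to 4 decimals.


Step 1: Compute the condition number.
kappa = L/mu = 104/43 = 2.4186
Step 2: Compute the convergence rate.
r = 1 - 2/(kappa + 1) = 1 - 2*mu/(L + mu) = (L - mu)/(L + mu) = 61/147 = 0.415


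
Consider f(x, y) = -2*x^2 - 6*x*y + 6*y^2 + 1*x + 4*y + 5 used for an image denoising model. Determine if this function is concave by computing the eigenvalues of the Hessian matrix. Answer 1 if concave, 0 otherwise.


The Hessian of f(x,y) = -2*x^2 - 6*x*y + 6*y^2 + 1*x + 4*y + 5 is:
H = [[-4, -6], [-6, 12]]
Trace = -4 + 12 = 8
Determinant = -4*12 - (-6)^2 = -84
Discriminant = (8)^2 - 4*-84 = 400.0
Eigenvalues: lambda_1 = -6.0, lambda_2 = 14.0
The function is not concave.

0


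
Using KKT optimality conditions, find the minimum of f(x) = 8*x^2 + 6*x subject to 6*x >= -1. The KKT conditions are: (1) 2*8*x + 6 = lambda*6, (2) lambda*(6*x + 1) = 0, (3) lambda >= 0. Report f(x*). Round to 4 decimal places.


Step 1: Try lambda = 0 (constraint inactive).
x_unc = -6/(2*8) = -0.375
Check: 6*-0.375 = -2.25 < -1 -- violated!
Step 2: Constraint must be active: 6*x = -1
x* = -1/6 = -0.1667 (rounded; the exact value -1/6 is used below)
lambda = (2*8*(-1/6) + 6)/6 = 0.5556
Step 3: Compute optimal value.
f(x*) = 8*(-1/6)^2 + 6*(-1/6) = -0.7778


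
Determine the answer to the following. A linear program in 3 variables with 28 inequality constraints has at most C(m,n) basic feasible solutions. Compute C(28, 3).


Each vertex corresponds to some choice of n active constraints out of m, so the number of vertices is at most C(m, n) = m! / (n!(m-n)!).
m = 28, n = 3
Numerator: 28 * 27 * 26
Denominator: 3! = 6
C(28, 3) = 3276


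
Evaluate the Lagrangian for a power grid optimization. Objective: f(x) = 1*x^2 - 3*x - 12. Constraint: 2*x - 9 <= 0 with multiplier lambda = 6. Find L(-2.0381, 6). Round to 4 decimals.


Step 1: Evaluate f(x).
f(-2.0381) = 1*(-2.0381)^2 - 3*(-2.0381) - 12 = -1.7318
Step 2: Evaluate g(x).
g(-2.0381) = 2*-2.0381 - 9 = -13.0762
Step 3: Compute Lagrangian.
L = -1.7318 + 6*-13.0762 = -80.189


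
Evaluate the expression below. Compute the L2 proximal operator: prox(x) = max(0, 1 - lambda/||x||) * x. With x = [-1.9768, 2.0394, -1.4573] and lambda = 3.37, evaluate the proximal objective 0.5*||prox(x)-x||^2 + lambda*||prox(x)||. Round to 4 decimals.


Step 1: Compute ||x||.
||x|| = 3.1923
Step 2: Compute scaling factor.
scale = max(0, 1 - 3.37/3.1923) = 0.0
Step 3: prox(x) = [-0.0, 0.0, -0.0]
||prox(x)|| = 0.0
Step 4: Proximal objective.
0.5*||prox-x||^2 = 5.0953
lambda*||prox|| = 0.0
Total = 5.0953


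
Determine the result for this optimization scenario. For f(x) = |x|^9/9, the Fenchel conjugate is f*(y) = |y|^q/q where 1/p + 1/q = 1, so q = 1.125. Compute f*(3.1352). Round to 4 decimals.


The conjugate exponent q satisfies 1/p + 1/q = 1.
p = 9, so q = 9/(9 - 1) = 1.125
|y|^q = 3.1352^1.125 = 3.6166
f*(3.1352) = 3.6166 / 1.125 = 3.2147


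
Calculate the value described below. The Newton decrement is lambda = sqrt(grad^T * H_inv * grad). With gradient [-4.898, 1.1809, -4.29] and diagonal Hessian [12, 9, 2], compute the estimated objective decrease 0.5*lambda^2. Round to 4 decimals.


Step 1: H is diagonal, so H^(-1) * g = [-0.4082, 0.1312, -2.145].
Step 2: g^T H^(-1) g = sum_i g_i^2 / H_ii
  = (-4.898)^2/12 + (1.1809)^2/9 + (-4.29)^2/2
  = 1.9992 + 0.1549 + 9.2021 = 11.3562
Step 3: Objective decrease = 0.5 * g^T H^(-1) g = 5.6781


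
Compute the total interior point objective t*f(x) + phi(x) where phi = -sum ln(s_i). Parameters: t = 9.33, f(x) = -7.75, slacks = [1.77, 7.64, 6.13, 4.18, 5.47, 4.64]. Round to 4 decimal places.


Step 1: Compute log-barrier.
ln values: [0.571, 2.0334, 1.8132, 1.4303, 1.6993, 1.5347]
phi = -(0.571 + 2.0334 + 1.8132 + 1.4303 + 1.6993 + 1.5347) = -9.0819
Step 2: Compute augmented objective.
t*f(x) = 9.33*-7.75 = -72.3075
Total = -72.3075 - 9.0819 = -81.3894


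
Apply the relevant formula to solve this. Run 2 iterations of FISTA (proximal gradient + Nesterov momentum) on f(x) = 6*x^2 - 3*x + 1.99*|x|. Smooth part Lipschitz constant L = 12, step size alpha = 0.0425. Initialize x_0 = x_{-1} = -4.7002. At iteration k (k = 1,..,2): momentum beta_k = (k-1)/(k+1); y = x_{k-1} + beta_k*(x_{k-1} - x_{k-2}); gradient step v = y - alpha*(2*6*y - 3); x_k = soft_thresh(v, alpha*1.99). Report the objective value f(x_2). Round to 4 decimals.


FISTA on f(x) = 6*x^2 - 3*x + 1.99*|x|
L = 12, alpha = 0.0425
Iteration 1: beta = 0.0, y = -4.7002 + 0.0*(-4.7002 + 4.7002) = -4.7002
  grad(y) = -59.4024, v = y - alpha*grad = -2.1756
  prox(v) = soft_thresh(-2.1756, 0.0846) = -2.091
Iteration 2: beta = 0.3333, y = -2.091 + 0.3333*(-2.091 + 4.7002) = -1.2213
  grad(y) = -17.6556, v = y - alpha*grad = -0.4709
  prox(v) = soft_thresh(-0.4709, 0.0846) = -0.3864
f(x_2) = 6*(-0.3864)^2 - 3*(-0.3864) + 1.99*|-0.3864| = 2.8236


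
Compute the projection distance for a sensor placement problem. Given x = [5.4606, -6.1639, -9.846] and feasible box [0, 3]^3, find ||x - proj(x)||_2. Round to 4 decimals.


Project each component onto [0, 3].
clip(5.4606) = 3.0, clip(-6.1639) = 0.0, clip(-9.846) = 0.0
Projection = [3.0, 0.0, 0.0]
Squared diffs: [6.0546, 37.9937, 96.9437]
Distance = sqrt(140.992) = 11.874


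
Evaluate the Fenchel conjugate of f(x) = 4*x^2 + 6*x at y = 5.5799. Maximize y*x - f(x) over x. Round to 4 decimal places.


f*(y) = sup_x {y*x - a*x^2 - b*x} = sup_x {(y-b)*x - a*x^2}
FOC: (y - b) - 2a*x = 0 => x* = (y - b)/(2a)
x* = (5.5799 - 6)/(2*4) = -0.0525
f*(5.5799) = (y-b)^2/(4a) = (5.5799 - 6)^2/(4*4)
= 0.1765/16 = 0.011


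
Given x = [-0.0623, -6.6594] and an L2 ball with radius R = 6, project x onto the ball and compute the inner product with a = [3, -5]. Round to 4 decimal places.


Step 1: Compute ||x|| (intermediates to 6 decimals).
||x|| = sqrt((-0.0623)^2 + (-6.6594)^2) = 6.659691
Step 2: Project.
Since ||x|| > R, scale = R/||x|| = 6/6.659691 = 0.900943, proj(x) = scale * x
proj(x) = [-0.056129, -5.99974]
Step 3: Dot product.
a^T * proj(x) = 3*(-0.056129) - 5*(-5.99974) = 29.8303


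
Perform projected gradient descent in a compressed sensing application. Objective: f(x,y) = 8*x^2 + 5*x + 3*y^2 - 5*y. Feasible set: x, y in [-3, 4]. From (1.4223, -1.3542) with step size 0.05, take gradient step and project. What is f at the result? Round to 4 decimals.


Step 1: Compute gradient at (1.4223, -1.3542).
grad_x = 2*8*1.4223 + 5 = 27.7568
grad_y = 2*3*-1.3542 - 5 = -13.1252
Step 2: Gradient step.
x_raw = 1.4223 - 0.05*27.7568 = 0.0345
y_raw = -1.3542 - 0.05*-13.1252 = -0.6979
Step 3: Project onto [-3, 4].
x_proj = clip(0.0345) = 0.0345
y_proj = clip(-0.6979) = -0.6979
Step 4: Evaluate f.
f(0.0345, -0.6979) = 5.1329


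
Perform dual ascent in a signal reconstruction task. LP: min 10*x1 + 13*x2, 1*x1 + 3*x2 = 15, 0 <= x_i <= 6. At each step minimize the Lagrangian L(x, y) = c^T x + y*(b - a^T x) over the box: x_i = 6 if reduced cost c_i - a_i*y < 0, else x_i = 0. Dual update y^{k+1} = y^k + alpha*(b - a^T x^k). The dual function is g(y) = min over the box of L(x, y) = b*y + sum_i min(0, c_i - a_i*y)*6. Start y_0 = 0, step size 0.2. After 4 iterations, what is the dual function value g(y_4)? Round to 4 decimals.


Dual ascent for LP: min 10*x1 + 13*x2, 1*x1 + 3*x2 = 15, 0 <= x_i <= 6
Step 1: y^k = 0.0, reduced costs: (10.0, 13.0)
  x^k = (0.0, 0.0), subgradient = b - a^T x = 15.0
  y^{k+1} = 0.0 + 0.2*15.0 = 3.0
Step 2: y^k = 3.0, reduced costs: (7.0, 4.0)
  x^k = (0.0, 0.0), subgradient = b - a^T x = 15.0
  y^{k+1} = 3.0 + 0.2*15.0 = 6.0
Step 3: y^k = 6.0, reduced costs: (4.0, -5.0)
  x^k = (0.0, 6.0), subgradient = b - a^T x = -3.0
  y^{k+1} = 6.0 + 0.2*-3.0 = 5.4
Step 4: y^k = 5.4, reduced costs: (4.6, -3.2)
  x^k = (0.0, 6.0), subgradient = b - a^T x = -3.0
  y^{k+1} = 5.4 + 0.2*-3.0 = 4.8
Dual objective at y_4 = 4.8: reduced costs (5.2, -1.4), box minimizer x = (0.0, 6.0)
g(y_4) = b*y + (c1 - a1*y)*x1 + (c2 - a2*y)*x2 = 15*4.8 + 5.2*0.0 + (-1.4)*6.0 = 72.0 + 0.0 - 8.4 = 63.6


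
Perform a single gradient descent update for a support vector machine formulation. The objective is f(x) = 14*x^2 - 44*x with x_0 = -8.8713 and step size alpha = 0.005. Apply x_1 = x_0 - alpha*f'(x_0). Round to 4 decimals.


We compute the gradient at x_0 and apply the update.
f'(x) = 28*x - 44
f'(-8.8713) = 28*-8.8713 - 44 = -292.3964
x_1 = -8.8713 - 0.005*-292.3964 = -7.4093


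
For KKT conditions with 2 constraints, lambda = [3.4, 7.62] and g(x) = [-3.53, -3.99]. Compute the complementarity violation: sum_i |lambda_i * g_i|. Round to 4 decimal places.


KKT complementary slackness check:
lambda_1 * g_1 = 3.4 * -3.53 = -12.002
lambda_2 * g_2 = 7.62 * -3.99 = -30.4038
Total violation = 12.002 + 30.4038 = 42.4058


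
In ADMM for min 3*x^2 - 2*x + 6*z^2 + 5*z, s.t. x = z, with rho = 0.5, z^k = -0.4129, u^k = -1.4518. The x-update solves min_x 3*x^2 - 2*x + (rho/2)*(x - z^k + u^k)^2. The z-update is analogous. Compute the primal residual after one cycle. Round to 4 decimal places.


ADMM iteration with rho = 0.5, z^k = -0.4129, u^k = -1.4518
Step 1: x-update.
Minimize 3*x^2 - 2*x + (0.5/2)*(x + 0.4129 - 1.4518)^2
FOC: (2*3 + 0.5)*x = 2 + 0.5*(-0.4129 + 1.4518)
x^{k+1} = 0.3876
Step 2: z-update.
Minimize 6*z^2 + 5*z + (0.5/2)*(0.3876 - z - 1.4518)^2
FOC: (2*6 + 0.5)*z = -5 + 0.5*(0.3876 - 1.4518)
z^{k+1} = -0.4426
Step 3: u-update.
u^{k+1} = -1.4518 + 0.3876 + 0.4426 = -0.6216
Step 4: Primal residual = |0.3876 + 0.4426| = 0.8302


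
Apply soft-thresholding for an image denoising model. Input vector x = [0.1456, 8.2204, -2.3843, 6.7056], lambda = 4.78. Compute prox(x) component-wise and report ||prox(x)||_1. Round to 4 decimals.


Soft-thresholding with lambda = 4.78:
prox(0.1456) = sign(0.1456)*max(|0.1456| - 4.78, 0) = 0.0
prox(8.2204) = sign(8.2204)*max(|8.2204| - 4.78, 0) = 3.4404
prox(-2.3843) = sign(-2.3843)*max(|-2.3843| - 4.78, 0) = 0.0
prox(6.7056) = sign(6.7056)*max(|6.7056| - 4.78, 0) = 1.9256
prox(x) = [0.0, 3.4404, 0.0, 1.9256]
||prox(x)||_1 = 0.0 + 3.4404 + 0.0 + 1.9256 = 5.366


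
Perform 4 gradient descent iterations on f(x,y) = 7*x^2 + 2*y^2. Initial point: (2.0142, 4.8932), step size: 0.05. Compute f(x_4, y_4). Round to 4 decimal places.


Gradient descent on f(x,y) = 7*x^2 + 2*y^2.
Starting point: (2.0142, 4.8932), alpha = 0.05
Step 1: grad_x = 2*7*2.0142 = 28.1988, grad_y = 2*2*4.8932 = 19.5728
  x_1 = 2.0142 - 0.05*28.1988 = 0.6043
  y_1 = 4.8932 - 0.05*19.5728 = 3.9146
Step 2: grad_x = 2*7*0.6043 = 8.4596, grad_y = 2*2*3.9146 = 15.6582
  x_2 = 0.6043 - 0.05*8.4596 = 0.1813
  y_2 = 3.9146 - 0.05*15.6582 = 3.1316
Step 3: grad_x = 2*7*0.1813 = 2.5379, grad_y = 2*2*3.1316 = 12.5266
  x_3 = 0.1813 - 0.05*2.5379 = 0.0544
  y_3 = 3.1316 - 0.05*12.5266 = 2.5053
Step 4: grad_x = 2*7*0.0544 = 0.7614, grad_y = 2*2*2.5053 = 10.0213
  x_4 = 0.0544 - 0.05*0.7614 = 0.0163
  y_4 = 2.5053 - 0.05*10.0213 = 2.0043
f(0.0163, 2.0043) = 7*0.0163^2 + 2*2.0043^2 = 8.0359


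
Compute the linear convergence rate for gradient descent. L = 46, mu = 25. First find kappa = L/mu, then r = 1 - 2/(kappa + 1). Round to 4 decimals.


Step 1: Compute the condition number.
kappa = L/mu = 46/25 = 1.84
Step 2: Compute the convergence rate.
r = 1 - 2/(kappa + 1) = 1 - 2*mu/(L + mu) = (L - mu)/(L + mu) = 21/71 = 0.2958


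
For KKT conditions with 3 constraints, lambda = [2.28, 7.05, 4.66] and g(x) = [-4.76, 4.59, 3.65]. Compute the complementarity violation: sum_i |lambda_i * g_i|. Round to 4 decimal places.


KKT complementary slackness check:
lambda_1 * g_1 = 2.28 * -4.76 = -10.8528
lambda_2 * g_2 = 7.05 * 4.59 = 32.3595
lambda_3 * g_3 = 4.66 * 3.65 = 17.009
Total violation = 10.8528 + 32.3595 + 17.009 = 60.2213


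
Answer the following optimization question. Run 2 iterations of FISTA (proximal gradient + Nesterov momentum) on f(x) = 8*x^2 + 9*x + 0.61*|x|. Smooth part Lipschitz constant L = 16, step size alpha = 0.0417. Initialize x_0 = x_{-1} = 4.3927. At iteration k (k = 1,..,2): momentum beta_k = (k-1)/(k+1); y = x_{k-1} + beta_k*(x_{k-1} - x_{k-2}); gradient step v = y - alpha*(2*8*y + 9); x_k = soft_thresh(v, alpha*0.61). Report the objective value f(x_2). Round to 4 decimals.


FISTA on f(x) = 8*x^2 + 9*x + 0.61*|x|
L = 16, alpha = 0.0417
Iteration 1: beta = 0.0, y = 4.3927 + 0.0*(4.3927 - 4.3927) = 4.3927
  grad(y) = 79.2832, v = y - alpha*grad = 1.0866
  prox(v) = soft_thresh(1.0866, 0.0254) = 1.0612
Iteration 2: beta = 0.3333, y = 1.0612 + 0.3333*(1.0612 - 4.3927) = -0.0494
  grad(y) = 8.2102, v = y - alpha*grad = -0.3917
  prox(v) = soft_thresh(-0.3917, 0.0254) = -0.3663
f(x_2) = 8*(-0.3663)^2 + 9*(-0.3663) + 0.61*|-0.3663| = -1.9998


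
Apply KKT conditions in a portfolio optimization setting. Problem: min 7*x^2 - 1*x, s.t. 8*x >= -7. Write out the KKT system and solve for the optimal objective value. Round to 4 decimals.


Step 1: Try lambda = 0 (constraint inactive).
Stationarity: 2*7*x - 1 = 0
x* = 1/(2*7) = 1/14 = 0.0714 (rounded; the exact value 1/14 is used below)
Check constraint: 8*0.0714 = 0.5712 >= -7 -- satisfied.
Step 2: Compute optimal value.
f(x*) = 7*(1/14)^2 - 1*(1/14) = -0.0357


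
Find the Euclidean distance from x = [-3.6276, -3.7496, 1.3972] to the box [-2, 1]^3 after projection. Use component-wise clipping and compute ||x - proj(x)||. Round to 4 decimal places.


Project each component onto [-2, 1].
clip(-3.6276) = -2.0, clip(-3.7496) = -2.0, clip(1.3972) = 1.0
Projection = [-2.0, -2.0, 1.0]
Squared diffs: [2.6491, 3.0611, 0.1578]
Distance = sqrt(5.868) = 2.4224


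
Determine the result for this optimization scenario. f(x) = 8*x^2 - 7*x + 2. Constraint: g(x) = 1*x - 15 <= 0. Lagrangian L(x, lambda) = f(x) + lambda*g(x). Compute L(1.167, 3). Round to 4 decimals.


Step 1: Evaluate f(x).
f(1.167) = 8*1.167^2 - 7*1.167 + 2 = 4.7261
Step 2: Evaluate g(x).
g(1.167) = 1*1.167 - 15 = -13.833
Step 3: Compute Lagrangian.
L = 4.7261 + 3*-13.833 = -36.7729


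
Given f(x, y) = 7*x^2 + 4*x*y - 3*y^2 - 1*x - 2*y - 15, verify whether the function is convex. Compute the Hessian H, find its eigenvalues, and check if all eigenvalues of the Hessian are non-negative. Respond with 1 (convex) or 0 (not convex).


The Hessian of f(x,y) = 7*x^2 + 4*x*y - 3*y^2 - 1*x - 2*y - 15 is:
H = [[14, 4], [4, -6]]
Trace = 14 - 6 = 8
Determinant = 14*-6 - (4)^2 = -100
Discriminant = (8)^2 - 4*-100 = 464.0
Eigenvalues: lambda_1 = -6.7703, lambda_2 = 14.7703
The function is not convex.

0


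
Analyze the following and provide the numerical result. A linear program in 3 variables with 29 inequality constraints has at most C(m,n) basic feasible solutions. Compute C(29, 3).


Each vertex corresponds to some choice of n active constraints out of m, so the number of vertices is at most C(m, n) = m! / (n!(m-n)!).
m = 29, n = 3
Numerator: 29 * 28 * 27
Denominator: 3! = 6
C(29, 3) = 3654


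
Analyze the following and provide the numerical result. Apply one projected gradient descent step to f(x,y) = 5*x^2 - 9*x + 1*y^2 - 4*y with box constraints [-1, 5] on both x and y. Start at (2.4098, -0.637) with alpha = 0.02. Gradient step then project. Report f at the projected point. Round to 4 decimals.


Step 1: Compute gradient at (2.4098, -0.637).
grad_x = 2*5*2.4098 - 9 = 15.098
grad_y = 2*1*-0.637 - 4 = -5.274
Step 2: Gradient step.
x_raw = 2.4098 - 0.02*15.098 = 2.1078
y_raw = -0.637 - 0.02*-5.274 = -0.5315
Step 3: Project onto [-1, 5].
x_proj = clip(2.1078) = 2.1078
y_proj = clip(-0.5315) = -0.5315
Step 4: Evaluate f.
f(2.1078, -0.5315) = 5.653


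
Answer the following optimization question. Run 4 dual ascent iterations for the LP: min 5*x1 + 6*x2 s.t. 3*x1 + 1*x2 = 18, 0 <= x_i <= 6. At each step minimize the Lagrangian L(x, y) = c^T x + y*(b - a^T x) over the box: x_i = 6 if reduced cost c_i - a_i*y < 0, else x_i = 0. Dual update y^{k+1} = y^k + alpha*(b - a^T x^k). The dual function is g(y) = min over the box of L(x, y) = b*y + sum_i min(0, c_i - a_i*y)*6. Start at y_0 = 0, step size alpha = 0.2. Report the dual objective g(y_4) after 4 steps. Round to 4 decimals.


Dual ascent for LP: min 5*x1 + 6*x2, 3*x1 + 1*x2 = 18, 0 <= x_i <= 6
Step 1: y^k = 0.0, reduced costs: (5.0, 6.0)
  x^k = (0.0, 0.0), subgradient = b - a^T x = 18.0
  y^{k+1} = 0.0 + 0.2*18.0 = 3.6
Step 2: y^k = 3.6, reduced costs: (-5.8, 2.4)
  x^k = (6.0, 0.0), subgradient = b - a^T x = 0.0
  y^{k+1} = 3.6 + 0.2*0.0 = 3.6
Step 3: y^k = 3.6, reduced costs: (-5.8, 2.4)
  x^k = (6.0, 0.0), subgradient = b - a^T x = 0.0
  y^{k+1} = 3.6 + 0.2*0.0 = 3.6
Step 4: y^k = 3.6, reduced costs: (-5.8, 2.4)
  x^k = (6.0, 0.0), subgradient = b - a^T x = 0.0
  y^{k+1} = 3.6 + 0.2*0.0 = 3.6
Dual objective at y_4 = 3.6: reduced costs (-5.8, 2.4), box minimizer x = (6.0, 0.0)
g(y_4) = b*y + (c1 - a1*y)*x1 + (c2 - a2*y)*x2 = 18*3.6 + (-5.8)*6.0 + 2.4*0.0 = 64.8 - 34.8 + 0.0 = 30.0


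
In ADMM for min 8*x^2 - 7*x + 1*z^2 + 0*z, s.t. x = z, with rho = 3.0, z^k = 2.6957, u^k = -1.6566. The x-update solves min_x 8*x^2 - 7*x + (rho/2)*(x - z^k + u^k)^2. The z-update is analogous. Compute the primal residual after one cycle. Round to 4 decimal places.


ADMM iteration with rho = 3.0, z^k = 2.6957, u^k = -1.6566
Step 1: x-update.
Minimize 8*x^2 - 7*x + (3.0/2)*(x - 2.6957 - 1.6566)^2
FOC: (2*8 + 3.0)*x = 7 + 3.0*(2.6957 + 1.6566)
x^{k+1} = 1.0556
Step 2: z-update.
Minimize 1*z^2 + 0*z + (3.0/2)*(1.0556 - z - 1.6566)^2
FOC: (2*1 + 3.0)*z = 0 + 3.0*(1.0556 - 1.6566)
z^{k+1} = -0.3606
Step 3: u-update.
u^{k+1} = -1.6566 + 1.0556 + 0.3606 = -0.2404
Step 4: Primal residual = |1.0556 + 0.3606| = 1.4162


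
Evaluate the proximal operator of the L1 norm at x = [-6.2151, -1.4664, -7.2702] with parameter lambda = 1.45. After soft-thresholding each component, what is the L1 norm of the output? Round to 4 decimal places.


Soft-thresholding with lambda = 1.45:
prox(-6.2151) = sign(-6.2151)*max(|-6.2151| - 1.45, 0) = -4.7651
prox(-1.4664) = sign(-1.4664)*max(|-1.4664| - 1.45, 0) = -0.0164
prox(-7.2702) = sign(-7.2702)*max(|-7.2702| - 1.45, 0) = -5.8202
prox(x) = [-4.7651, -0.0164, -5.8202]
||prox(x)||_1 = 4.7651 + 0.0164 + 5.8202 = 10.6017


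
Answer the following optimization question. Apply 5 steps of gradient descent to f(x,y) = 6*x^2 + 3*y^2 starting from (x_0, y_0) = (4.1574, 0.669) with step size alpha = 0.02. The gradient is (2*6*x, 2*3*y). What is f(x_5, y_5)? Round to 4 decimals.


Gradient descent on f(x,y) = 6*x^2 + 3*y^2.
Starting point: (4.1574, 0.669), alpha = 0.02
Step 1: grad_x = 2*6*4.1574 = 49.8888, grad_y = 2*3*0.669 = 4.014
  x_1 = 4.1574 - 0.02*49.8888 = 3.1596
  y_1 = 0.669 - 0.02*4.014 = 0.5887
Step 2: grad_x = 2*6*3.1596 = 37.9155, grad_y = 2*3*0.5887 = 3.5323
  x_2 = 3.1596 - 0.02*37.9155 = 2.4013
  y_2 = 0.5887 - 0.02*3.5323 = 0.5181
Step 3: grad_x = 2*6*2.4013 = 28.8158, grad_y = 2*3*0.5181 = 3.1084
  x_3 = 2.4013 - 0.02*28.8158 = 1.825
  y_3 = 0.5181 - 0.02*3.1084 = 0.4559
Step 4: grad_x = 2*6*1.825 = 21.9, grad_y = 2*3*0.4559 = 2.7354
  x_4 = 1.825 - 0.02*21.9 = 1.387
  y_4 = 0.4559 - 0.02*2.7354 = 0.4012
Step 5: grad_x = 2*6*1.387 = 16.644, grad_y = 2*3*0.4012 = 2.4072
  x_5 = 1.387 - 0.02*16.644 = 1.0541
  y_5 = 0.4012 - 0.02*2.4072 = 0.3531
f(1.0541, 0.3531) = 6*1.0541^2 + 3*0.3531^2 = 7.0409


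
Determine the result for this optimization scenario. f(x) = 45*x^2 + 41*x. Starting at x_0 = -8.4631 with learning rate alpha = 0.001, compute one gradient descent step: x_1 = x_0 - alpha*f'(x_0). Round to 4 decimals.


We compute the gradient at x_0 and apply the update.
f'(x) = 90*x + 41
f'(-8.4631) = 90*-8.4631 + 41 = -720.679
x_1 = -8.4631 - 0.001*-720.679 = -7.7424


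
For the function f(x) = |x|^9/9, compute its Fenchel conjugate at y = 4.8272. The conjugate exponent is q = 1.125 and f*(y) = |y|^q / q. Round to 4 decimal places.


The conjugate exponent q satisfies 1/p + 1/q = 1.
p = 9, so q = 9/(9 - 1) = 1.125
|y|^q = 4.8272^1.125 = 5.877
f*(4.8272) = 5.877 / 1.125 = 5.224


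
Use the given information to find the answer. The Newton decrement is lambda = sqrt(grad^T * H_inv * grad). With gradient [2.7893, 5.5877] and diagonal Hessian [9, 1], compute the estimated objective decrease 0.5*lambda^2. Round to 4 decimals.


Step 1: H is diagonal, so H^(-1) * g = [0.3099, 5.5877].
Step 2: g^T H^(-1) g = sum_i g_i^2 / H_ii
  = (2.7893)^2/9 + (5.5877)^2/1
  = 0.8645 + 31.2224 = 32.0869
Step 3: Objective decrease = 0.5 * g^T H^(-1) g = 16.0434


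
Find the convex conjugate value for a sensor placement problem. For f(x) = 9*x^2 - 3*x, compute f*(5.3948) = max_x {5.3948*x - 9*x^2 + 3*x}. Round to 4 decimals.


f*(y) = sup_x {y*x - a*x^2 - b*x} = sup_x {(y-b)*x - a*x^2}
FOC: (y - b) - 2a*x = 0 => x* = (y - b)/(2a)
x* = (5.3948 + 3)/(2*9) = 0.4664
f*(5.3948) = (y-b)^2/(4a) = (5.3948 + 3)^2/(4*9)
= 70.4727/36 = 1.9576


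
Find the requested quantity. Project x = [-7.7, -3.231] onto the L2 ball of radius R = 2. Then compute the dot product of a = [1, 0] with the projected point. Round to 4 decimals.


Step 1: Compute ||x|| (intermediates to 6 decimals).
||x|| = sqrt((-7.7)^2 + (-3.231)^2) = 8.350411
Step 2: Project.
Since ||x|| > R, scale = R/||x|| = 2/8.350411 = 0.239509, proj(x) = scale * x
proj(x) = [-1.844219, -0.773854]
Step 3: Dot product.
a^T * proj(x) = 1*(-1.844219) + 0*(-0.773854) = -1.8442


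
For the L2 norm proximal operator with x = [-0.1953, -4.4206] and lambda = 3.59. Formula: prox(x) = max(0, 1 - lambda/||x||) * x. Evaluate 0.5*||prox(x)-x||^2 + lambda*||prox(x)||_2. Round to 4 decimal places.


Step 1: Compute ||x||.
||x|| = 4.4249
Step 2: Compute scaling factor.
scale = max(0, 1 - 3.59/4.4249) = 0.1887
Step 3: prox(x) = [-0.0369, -0.8341]
||prox(x)|| = 0.8349
Step 4: Proximal objective.
0.5*||prox-x||^2 = 6.4441
lambda*||prox|| = 2.9973
Total = 9.4414


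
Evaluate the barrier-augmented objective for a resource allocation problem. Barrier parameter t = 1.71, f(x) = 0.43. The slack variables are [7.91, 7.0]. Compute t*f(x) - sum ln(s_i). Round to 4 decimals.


Step 1: Compute log-barrier.
ln values: [2.0681, 1.9459]
phi = -(2.0681 + 1.9459) = -4.014
Step 2: Compute augmented objective.
t*f(x) = 1.71*0.43 = 0.7353
Total = 0.7353 - 4.014 = -3.2787


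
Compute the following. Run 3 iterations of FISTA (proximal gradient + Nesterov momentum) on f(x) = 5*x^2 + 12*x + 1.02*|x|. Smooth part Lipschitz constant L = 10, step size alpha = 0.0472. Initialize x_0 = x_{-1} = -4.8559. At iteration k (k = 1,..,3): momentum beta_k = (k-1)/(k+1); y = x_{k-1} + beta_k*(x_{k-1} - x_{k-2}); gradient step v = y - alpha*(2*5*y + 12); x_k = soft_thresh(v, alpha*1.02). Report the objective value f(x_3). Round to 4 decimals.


FISTA on f(x) = 5*x^2 + 12*x + 1.02*|x|
L = 10, alpha = 0.0472
Iteration 1: beta = 0.0, y = -4.8559 + 0.0*(-4.8559 + 4.8559) = -4.8559
  grad(y) = -36.559, v = y - alpha*grad = -3.1303
  prox(v) = soft_thresh(-3.1303, 0.0481) = -3.0822
Iteration 2: beta = 0.3333, y = -3.0822 + 0.3333*(-3.0822 + 4.8559) = -2.4909
  grad(y) = -12.9093, v = y - alpha*grad = -1.8816
  prox(v) = soft_thresh(-1.8816, 0.0481) = -1.8335
Iteration 3: beta = 0.5, y = -1.8335 + 0.5*(-1.8335 + 3.0822) = -1.2091
  grad(y) = -0.0911, v = y - alpha*grad = -1.2048
  prox(v) = soft_thresh(-1.2048, 0.0481) = -1.1567
f(x_3) = 5*(-1.1567)^2 + 12*(-1.1567) + 1.02*|-1.1567| = -6.0108


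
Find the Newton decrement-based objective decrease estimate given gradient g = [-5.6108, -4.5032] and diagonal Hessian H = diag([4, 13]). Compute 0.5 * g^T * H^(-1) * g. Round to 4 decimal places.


Step 1: H is diagonal, so H^(-1) * g = [-1.4027, -0.3464].
Step 2: g^T H^(-1) g = sum_i g_i^2 / H_ii
  = (-5.6108)^2/4 + (-4.5032)^2/13
  = 7.8703 + 1.5599 = 9.4302
Step 3: Objective decrease = 0.5 * g^T H^(-1) g = 4.7151


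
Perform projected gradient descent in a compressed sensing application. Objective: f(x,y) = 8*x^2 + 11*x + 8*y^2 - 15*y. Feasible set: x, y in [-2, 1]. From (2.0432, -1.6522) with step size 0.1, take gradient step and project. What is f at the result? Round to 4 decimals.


Step 1: Compute gradient at (2.0432, -1.6522).
grad_x = 2*8*2.0432 + 11 = 43.6912
grad_y = 2*8*-1.6522 - 15 = -41.4352
Step 2: Gradient step.
x_raw = 2.0432 - 0.1*43.6912 = -2.3259
y_raw = -1.6522 - 0.1*-41.4352 = 2.4913
Step 3: Project onto [-2, 1].
x_proj = clip(-2.3259) = -2.0
y_proj = clip(2.4913) = 1.0
Step 4: Evaluate f.
f(-2.0, 1.0) = 3.0
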